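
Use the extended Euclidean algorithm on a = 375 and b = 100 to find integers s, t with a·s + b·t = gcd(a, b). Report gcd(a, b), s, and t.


Euclidean algorithm on (375, 100) — divide until remainder is 0:
  375 = 3 · 100 + 75
  100 = 1 · 75 + 25
  75 = 3 · 25 + 0
gcd(375, 100) = 25.
Track Bezout coefficients alongside the remainders: start with r₀ = 375 = a·1 + b·0 (s = 1, t = 0) and r₁ = 100 = a·0 + b·1 (s = 0, t = 1); each new remainder r_{k+1} = r_{k-1} − q_k·r_k inherits s_{k+1} = s_{k-1} − q_k·s_k, t_{k+1} = t_{k-1} − q_k·t_k, so r_k = a·s_k + b·t_k at every step:
  q = 3: r = 75, s = 1 − 3·0 = 1, t = 0 − 3·1 = -3  (check: 375·1 + 100·(-3) = 75)
  q = 1: r = 25, s = 0 − 1·1 = -1, t = 1 − 1·(-3) = 4  (check: 375·(-1) + 100·4 = 25)
The row with r = 25 (the gcd) gives the Bezout coefficients s = -1, t = 4.
Result: 375 · (-1) + 100 · (4) = 25.

gcd(375, 100) = 25; s = -1, t = 4 (check: 375·(-1) + 100·4 = 25).


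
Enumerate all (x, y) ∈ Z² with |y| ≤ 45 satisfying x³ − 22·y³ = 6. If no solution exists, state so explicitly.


The equation is x³ - 22y³ = 6. For fixed y, x³ = 22·y³ + 6, so a solution requires the RHS to be a perfect cube.
Strategy: iterate y from -45 to 45, compute RHS = 22·y³ + 6, and check whether it is a (positive or negative) perfect cube.
Check small values of y:
  y = 0: RHS = 6 is not a perfect cube.
  y = 1: RHS = 28 is not a perfect cube.
  y = -1: RHS = -16 is not a perfect cube.
  y = 2: RHS = 182 is not a perfect cube.
  y = -2: RHS = -170 is not a perfect cube.
  y = 3: RHS = 600 is not a perfect cube.
  y = -3: RHS = -588 is not a perfect cube.
Continuing, at y = -5: RHS = -2744 = (-14)³ ⇒ x = -14 works.
Searching the remaining y in |y| ≤ 45 finds no further solutions.
Collected solutions: (-14, -5).

Solutions (with |y| ≤ 45): (-14, -5).


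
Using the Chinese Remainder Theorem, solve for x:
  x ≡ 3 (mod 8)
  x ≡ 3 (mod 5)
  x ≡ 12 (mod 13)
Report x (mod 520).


Moduli 8, 5, 13 are pairwise coprime; by CRT there is a unique solution modulo M = 8 · 5 · 13 = 520.
Solve pairwise, accumulating the modulus:
  Start with x ≡ 3 (mod 8).
  Combine with x ≡ 3 (mod 5): since gcd(8, 5) = 1, we get a unique residue mod 40.
    Write x = 3 + 8·t and substitute into x ≡ 3 (mod 5): 8·t ≡ 3 − 3 = 0 (mod 5).
    Reduce coefficients mod 5: 3·t ≡ 0 (mod 5).
    The inverse of 3 mod 5 is 2 (since 3·2 = 6 = 1·5 + 1), so t ≡ 2·0 = 0 ≡ 0 (mod 5).
    Then x = 3 + 8·0 = 3, valid modulo lcm(8, 5) = 40: x ≡ 3 (mod 40).
  Combine with x ≡ 12 (mod 13): since gcd(40, 13) = 1, we get a unique residue mod 520.
    Write x = 3 + 40·t and substitute into x ≡ 12 (mod 13): 40·t ≡ 12 − 3 = 9 (mod 13).
    Reduce coefficients mod 13: 1·t ≡ 9 (mod 13).
    So t ≡ 9 (mod 13).
    Then x = 3 + 40·9 = 363, valid modulo lcm(40, 13) = 520: x ≡ 363 (mod 520).
Verify: 363 mod 8 = 3 ✓, 363 mod 5 = 3 ✓, 363 mod 13 = 12 ✓.

x ≡ 363 (mod 520).


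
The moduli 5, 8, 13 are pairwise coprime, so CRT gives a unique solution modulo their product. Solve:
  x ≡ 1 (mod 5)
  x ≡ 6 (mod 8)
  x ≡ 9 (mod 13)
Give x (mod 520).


Moduli 5, 8, 13 are pairwise coprime; by CRT there is a unique solution modulo M = 5 · 8 · 13 = 520.
Solve pairwise, accumulating the modulus:
  Start with x ≡ 1 (mod 5).
  Combine with x ≡ 6 (mod 8): since gcd(5, 8) = 1, we get a unique residue mod 40.
    Write x = 1 + 5·t and substitute into x ≡ 6 (mod 8): 5·t ≡ 6 − 1 = 5 (mod 8).
    The inverse of 5 mod 8 is 5 (since 5·5 = 25 = 3·8 + 1), so t ≡ 5·5 = 25 ≡ 1 (mod 8).
    Then x = 1 + 5·1 = 6, valid modulo lcm(5, 8) = 40: x ≡ 6 (mod 40).
  Combine with x ≡ 9 (mod 13): since gcd(40, 13) = 1, we get a unique residue mod 520.
    Write x = 6 + 40·t and substitute into x ≡ 9 (mod 13): 40·t ≡ 9 − 6 = 3 (mod 13).
    Reduce coefficients mod 13: 1·t ≡ 3 (mod 13).
    So t ≡ 3 (mod 13).
    Then x = 6 + 40·3 = 126, valid modulo lcm(40, 13) = 520: x ≡ 126 (mod 520).
Verify: 126 mod 5 = 1 ✓, 126 mod 8 = 6 ✓, 126 mod 13 = 9 ✓.

x ≡ 126 (mod 520).


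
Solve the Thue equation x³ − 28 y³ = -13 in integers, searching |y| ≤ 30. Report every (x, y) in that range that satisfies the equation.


The equation is x³ - 28y³ = -13. For fixed y, x³ = 28·y³ − 13, so a solution requires the RHS to be a perfect cube.
Strategy: iterate y from -30 to 30, compute RHS = 28·y³ − 13, and check whether it is a (positive or negative) perfect cube.
Check small values of y:
  y = 0: RHS = -13 is not a perfect cube.
  y = 1: RHS = 15 is not a perfect cube.
  y = -1: RHS = -41 is not a perfect cube.
  y = 2: RHS = 211 is not a perfect cube.
  y = -2: RHS = -237 is not a perfect cube.
  y = 3: RHS = 743 is not a perfect cube.
  y = -3: RHS = -769 is not a perfect cube.
Continuing the search up to |y| = 30 finds no solutions either.
No (x, y) in the scanned range satisfies the equation.

No integer solutions with |y| ≤ 30.


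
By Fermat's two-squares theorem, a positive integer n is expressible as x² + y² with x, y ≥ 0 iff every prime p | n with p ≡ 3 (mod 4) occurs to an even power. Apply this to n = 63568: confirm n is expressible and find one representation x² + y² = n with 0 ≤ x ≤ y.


Step 1: Factor n = 63568 = 2^4 · 29 · 137.
Step 2: Check the mod-4 condition on each prime factor: 2 = 2 (special); 29 ≡ 1 (mod 4), exponent 1; 137 ≡ 1 (mod 4), exponent 1.
All primes ≡ 3 (mod 4) appear to even exponent (or don't appear), so by the two-squares theorem n IS expressible as a sum of two squares.
Step 3: Build a representation. Group n = k² · m with k = 4 and m = 29 · 137 = 3973 (a product of primes ≡ 1 (mod 4)); a representation of m scales to one of n via (k·x)² + (k·y)² = k²(x² + y²). Each prime p ≡ 1 (mod 4) is itself a sum of two squares; find a² by testing p − a² for a perfect square:
  29: 29 − 1² = 28, 29 − 2² = 25 = 5² ⇒ 29 = 2² + 5².
  137: 137 − 1² = 136, 137 − 2² = 133, 137 − 3² = 128, 137 − 4² = 121 = 11² ⇒ 137 = 4² + 11².
  Combine using the Brahmagupta–Fibonacci identity (a² + b²)(c² + d²) = (ac − bd)² + (ad + bc)² = (ac + bd)² + (ad − bc)²:
  29 · 137 = 3973: from (2² + 5²)(4² + 11²), take (2·4 − 5·11, 2·11 + 5·4) = (8 − 55, 22 + 20) = (-47, 42); dropping signs (only squares matter) gives (47, 42); check 47² + 42² = 2209 + 1764 = 3973 ✓.
  Scale by k = 4: (4·47, 4·42) = (188, 168).
Step 4: Order so x ≤ y and verify: 168² + 188² = 28224 + 35344 = 63568 = n. ✓

n = 63568 = 168² + 188² (one valid representation with x ≤ y).


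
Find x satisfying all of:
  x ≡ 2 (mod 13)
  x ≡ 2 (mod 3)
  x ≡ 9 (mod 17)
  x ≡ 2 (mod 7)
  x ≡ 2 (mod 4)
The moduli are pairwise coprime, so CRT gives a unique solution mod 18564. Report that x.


Product of moduli M = 13 · 3 · 17 · 7 · 4 = 18564.
Merge one congruence at a time:
  Start: x ≡ 2 (mod 13).
  Combine with x ≡ 2 (mod 3); new modulus lcm = 39.
    Write x = 2 + 13·t and substitute into x ≡ 2 (mod 3): 13·t ≡ 2 − 2 = 0 (mod 3).
    Reduce coefficients mod 3: 1·t ≡ 0 (mod 3).
    So t ≡ 0 (mod 3).
    Then x = 2 + 13·0 = 2, valid modulo lcm(13, 3) = 39: x ≡ 2 (mod 39).
  Combine with x ≡ 9 (mod 17); new modulus lcm = 663.
    Write x = 2 + 39·t and substitute into x ≡ 9 (mod 17): 39·t ≡ 9 − 2 = 7 (mod 17).
    Reduce coefficients mod 17: 5·t ≡ 7 (mod 17).
    The inverse of 5 mod 17 is 7 (since 5·7 = 35 = 2·17 + 1), so t ≡ 7·7 = 49 ≡ 15 (mod 17).
    Then x = 2 + 39·15 = 587, valid modulo lcm(39, 17) = 663: x ≡ 587 (mod 663).
  Combine with x ≡ 2 (mod 7); new modulus lcm = 4641.
    Write x = 587 + 663·t and substitute into x ≡ 2 (mod 7): 663·t ≡ 2 − 587 = -585 (mod 7).
    Reduce coefficients mod 7: 5·t ≡ 3 (mod 7).
    The inverse of 5 mod 7 is 3 (since 5·3 = 15 = 2·7 + 1), so t ≡ 3·3 = 9 ≡ 2 (mod 7).
    Then x = 587 + 663·2 = 1913, valid modulo lcm(663, 7) = 4641: x ≡ 1913 (mod 4641).
  Combine with x ≡ 2 (mod 4); new modulus lcm = 18564.
    Write x = 1913 + 4641·t and substitute into x ≡ 2 (mod 4): 4641·t ≡ 2 − 1913 = -1911 (mod 4).
    Reduce coefficients mod 4: 1·t ≡ 1 (mod 4).
    So t ≡ 1 (mod 4).
    Then x = 1913 + 4641·1 = 6554, valid modulo lcm(4641, 4) = 18564: x ≡ 6554 (mod 18564).
Verify against each original: 6554 mod 13 = 2, 6554 mod 3 = 2, 6554 mod 17 = 9, 6554 mod 7 = 2, 6554 mod 4 = 2.

x ≡ 6554 (mod 18564).


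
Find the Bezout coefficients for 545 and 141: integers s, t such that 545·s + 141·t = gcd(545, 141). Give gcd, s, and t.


Euclidean algorithm on (545, 141) — divide until remainder is 0:
  545 = 3 · 141 + 122
  141 = 1 · 122 + 19
  122 = 6 · 19 + 8
  19 = 2 · 8 + 3
  8 = 2 · 3 + 2
  3 = 1 · 2 + 1
  2 = 2 · 1 + 0
gcd(545, 141) = 1.
Track Bezout coefficients alongside the remainders: start with r₀ = 545 = a·1 + b·0 (s = 1, t = 0) and r₁ = 141 = a·0 + b·1 (s = 0, t = 1); each new remainder r_{k+1} = r_{k-1} − q_k·r_k inherits s_{k+1} = s_{k-1} − q_k·s_k, t_{k+1} = t_{k-1} − q_k·t_k, so r_k = a·s_k + b·t_k at every step:
  q = 3: r = 122, s = 1 − 3·0 = 1, t = 0 − 3·1 = -3  (check: 545·1 + 141·(-3) = 122)
  q = 1: r = 19, s = 0 − 1·1 = -1, t = 1 − 1·(-3) = 4  (check: 545·(-1) + 141·4 = 19)
  q = 6: r = 8, s = 1 − 6·(-1) = 7, t = -3 − 6·4 = -27  (check: 545·7 + 141·(-27) = 8)
  q = 2: r = 3, s = -1 − 2·7 = -15, t = 4 − 2·(-27) = 58  (check: 545·(-15) + 141·58 = 3)
  q = 2: r = 2, s = 7 − 2·(-15) = 37, t = -27 − 2·58 = -143  (check: 545·37 + 141·(-143) = 2)
  q = 1: r = 1, s = -15 − 1·37 = -52, t = 58 − 1·(-143) = 201  (check: 545·(-52) + 141·201 = 1)
The row with r = 1 (the gcd) gives the Bezout coefficients s = -52, t = 201.
Result: 545 · (-52) + 141 · (201) = 1.

gcd(545, 141) = 1; s = -52, t = 201 (check: 545·(-52) + 141·201 = 1).


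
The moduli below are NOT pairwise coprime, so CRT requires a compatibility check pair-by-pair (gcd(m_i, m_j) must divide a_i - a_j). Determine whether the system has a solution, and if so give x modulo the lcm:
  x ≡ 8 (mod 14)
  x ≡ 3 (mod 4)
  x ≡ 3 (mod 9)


Moduli 14, 4, 9 are not pairwise coprime, so CRT works modulo lcm(m_i) when all pairwise compatibility conditions hold.
Pairwise compatibility: gcd(m_i, m_j) must divide a_i - a_j for every pair.
Merge one congruence at a time:
  Start: x ≡ 8 (mod 14).
  Combine with x ≡ 3 (mod 4): gcd(14, 4) = 2, and 3 - 8 = -5 is NOT divisible by 2.
    ⇒ system is inconsistent (no integer solution).

No solution (the system is inconsistent).


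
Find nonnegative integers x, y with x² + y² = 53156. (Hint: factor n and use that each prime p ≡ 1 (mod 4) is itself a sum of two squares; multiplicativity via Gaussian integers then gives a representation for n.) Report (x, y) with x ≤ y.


Step 1: Factor n = 53156 = 2^2 · 97 · 137.
Step 2: Check the mod-4 condition on each prime factor: 2 = 2 (special); 97 ≡ 1 (mod 4), exponent 1; 137 ≡ 1 (mod 4), exponent 1.
All primes ≡ 3 (mod 4) appear to even exponent (or don't appear), so by the two-squares theorem n IS expressible as a sum of two squares.
Step 3: Build a representation. Group n = k² · m with k = 2 and m = 97 · 137 = 13289 (a product of primes ≡ 1 (mod 4)); a representation of m scales to one of n via (k·x)² + (k·y)² = k²(x² + y²). Each prime p ≡ 1 (mod 4) is itself a sum of two squares; find a² by testing p − a² for a perfect square:
  97: 97 − 1² = 96, 97 − 2² = 93, 97 − 3² = 88, 97 − 4² = 81 = 9² ⇒ 97 = 4² + 9².
  137: 137 − 1² = 136, 137 − 2² = 133, 137 − 3² = 128, 137 − 4² = 121 = 11² ⇒ 137 = 4² + 11².
  Combine using the Brahmagupta–Fibonacci identity (a² + b²)(c² + d²) = (ac − bd)² + (ad + bc)² = (ac + bd)² + (ad − bc)²:
  97 · 137 = 13289: from (4² + 9²)(4² + 11²), take (4·4 − 9·11, 4·11 + 9·4) = (16 − 99, 44 + 36) = (-83, 80); dropping signs (only squares matter) gives (83, 80); check 83² + 80² = 6889 + 6400 = 13289 ✓.
  Scale by k = 2: (2·83, 2·80) = (166, 160).
Step 4: Order so x ≤ y and verify: 160² + 166² = 25600 + 27556 = 53156 = n. ✓

n = 53156 = 160² + 166² (one valid representation with x ≤ y).


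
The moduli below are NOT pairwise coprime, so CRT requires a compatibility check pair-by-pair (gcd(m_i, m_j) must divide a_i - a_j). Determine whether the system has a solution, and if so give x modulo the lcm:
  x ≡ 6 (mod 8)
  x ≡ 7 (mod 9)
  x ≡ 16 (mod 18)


Moduli 8, 9, 18 are not pairwise coprime, so CRT works modulo lcm(m_i) when all pairwise compatibility conditions hold.
Pairwise compatibility: gcd(m_i, m_j) must divide a_i - a_j for every pair.
Merge one congruence at a time:
  Start: x ≡ 6 (mod 8).
  Combine with x ≡ 7 (mod 9): gcd(8, 9) = 1; 7 - 6 = 1, which IS divisible by 1, so compatible.
    Write x = 6 + 8·t and substitute into x ≡ 7 (mod 9): 8·t ≡ 7 − 6 = 1 (mod 9).
    The inverse of 8 mod 9 is 8 (since 8·8 = 64 = 7·9 + 1), so t ≡ 8·1 = 8 ≡ 8 (mod 9).
    Then x = 6 + 8·8 = 70, valid modulo lcm(8, 9) = 72: x ≡ 70 (mod 72).
  Combine with x ≡ 16 (mod 18): gcd(72, 18) = 18; 16 - 70 = -54, which IS divisible by 18, so compatible.
    Write x = 70 + 72·t and substitute into x ≡ 16 (mod 18): 72·t ≡ 16 − 70 = -54 (mod 18).
    Divide the congruence (and modulus) by g = 18: 4·t ≡ -3 (mod 1).
    Modulo 1 every t works; take t = 0.
    Then x = 70 + 72·0 = 70, valid modulo lcm(72, 18) = 72: x ≡ 70 (mod 72).
Verify: 70 mod 8 = 6, 70 mod 9 = 7, 70 mod 18 = 16.

x ≡ 70 (mod 72).


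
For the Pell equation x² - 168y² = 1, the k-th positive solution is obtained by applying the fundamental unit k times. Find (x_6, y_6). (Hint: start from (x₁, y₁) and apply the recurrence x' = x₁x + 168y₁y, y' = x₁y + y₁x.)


Step 1: Find the fundamental solution (x₁, y₁) of x² - 168y² = 1.
  Expand √168 as a continued fraction. a₀ = ⌊√168⌋ = 12; iterate m_{k+1} = d_k·a_k − m_k, d_{k+1} = (168 − m_{k+1}²)/d_k, a_{k+1} = ⌊(a₀ + m_{k+1})/d_{k+1}⌋ (starting m₀ = 0, d₀ = 1), with convergents p_k = a_k·p_{k-1} + p_{k-2}, q_k = a_k·q_{k-1} + q_{k-2} (p₋₁ = 1, q₋₁ = 0):
  k = 0: a₀ = 12; p₀/q₀ = 12/1; p₀² − 168·q₀² = 144 − 168 = -24.
  k = 1: m = 12, d = 24, a = ⌊(12 + 12)/24⌋ = 1; p/q = (1·12 + 1)/(1·1 + 0) = 13/1; p² − 168·q² = 169 − 168 = 1.
  The first convergent with p² − 168·q² = 1 gives the fundamental solution (x₁, y₁) = (13, 1).
Step 2: Apply the recurrence (x_{n+1}, y_{n+1}) = (x₁x_n + 168y₁y_n, x₁y_n + y₁x_n) repeatedly.
  From (x_1, y_1) = (13, 1): x_2 = 13·13 + 168·1·1 = 337; y_2 = 13·1 + 1·13 = 26.
  From (x_2, y_2) = (337, 26): x_3 = 13·337 + 168·1·26 = 8749; y_3 = 13·26 + 1·337 = 675.
  From (x_3, y_3) = (8749, 675): x_4 = 13·8749 + 168·1·675 = 227137; y_4 = 13·675 + 1·8749 = 17524.
  From (x_4, y_4) = (227137, 17524): x_5 = 13·227137 + 168·1·17524 = 5896813; y_5 = 13·17524 + 1·227137 = 454949.
  From (x_5, y_5) = (5896813, 454949): x_6 = 13·5896813 + 168·1·454949 = 153090001; y_6 = 13·454949 + 1·5896813 = 11811150.
Step 3: Verify x_6² - 168·y_6² = 23436548406180001 - 23436548406180000 = 1 (should be 1). ✓

(x_1, y_1) = (13, 1); (x_6, y_6) = (153090001, 11811150).


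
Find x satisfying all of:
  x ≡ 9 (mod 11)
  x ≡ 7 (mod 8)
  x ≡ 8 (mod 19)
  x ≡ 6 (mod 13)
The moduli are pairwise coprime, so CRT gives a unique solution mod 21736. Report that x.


Product of moduli M = 11 · 8 · 19 · 13 = 21736.
Merge one congruence at a time:
  Start: x ≡ 9 (mod 11).
  Combine with x ≡ 7 (mod 8); new modulus lcm = 88.
    Write x = 9 + 11·t and substitute into x ≡ 7 (mod 8): 11·t ≡ 7 − 9 = -2 (mod 8).
    Reduce coefficients mod 8: 3·t ≡ 6 (mod 8).
    The inverse of 3 mod 8 is 3 (since 3·3 = 9 = 1·8 + 1), so t ≡ 3·6 = 18 ≡ 2 (mod 8).
    Then x = 9 + 11·2 = 31, valid modulo lcm(11, 8) = 88: x ≡ 31 (mod 88).
  Combine with x ≡ 8 (mod 19); new modulus lcm = 1672.
    Write x = 31 + 88·t and substitute into x ≡ 8 (mod 19): 88·t ≡ 8 − 31 = -23 (mod 19).
    Reduce coefficients mod 19: 12·t ≡ 15 (mod 19).
    The inverse of 12 mod 19 is 8 (since 12·8 = 96 = 5·19 + 1), so t ≡ 8·15 = 120 ≡ 6 (mod 19).
    Then x = 31 + 88·6 = 559, valid modulo lcm(88, 19) = 1672: x ≡ 559 (mod 1672).
  Combine with x ≡ 6 (mod 13); new modulus lcm = 21736.
    Write x = 559 + 1672·t and substitute into x ≡ 6 (mod 13): 1672·t ≡ 6 − 559 = -553 (mod 13).
    Reduce coefficients mod 13: 8·t ≡ 6 (mod 13).
    The inverse of 8 mod 13 is 5 (since 8·5 = 40 = 3·13 + 1), so t ≡ 5·6 = 30 ≡ 4 (mod 13).
    Then x = 559 + 1672·4 = 7247, valid modulo lcm(1672, 13) = 21736: x ≡ 7247 (mod 21736).
Verify against each original: 7247 mod 11 = 9, 7247 mod 8 = 7, 7247 mod 19 = 8, 7247 mod 13 = 6.

x ≡ 7247 (mod 21736).


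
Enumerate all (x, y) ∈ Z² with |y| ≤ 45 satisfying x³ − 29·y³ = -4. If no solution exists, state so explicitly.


The equation is x³ - 29y³ = -4. For fixed y, x³ = 29·y³ − 4, so a solution requires the RHS to be a perfect cube.
Strategy: iterate y from -45 to 45, compute RHS = 29·y³ − 4, and check whether it is a (positive or negative) perfect cube.
Check small values of y:
  y = 0: RHS = -4 is not a perfect cube.
  y = 1: RHS = 25 is not a perfect cube.
  y = -1: RHS = -33 is not a perfect cube.
  y = 2: RHS = 228 is not a perfect cube.
  y = -2: RHS = -236 is not a perfect cube.
  y = 3: RHS = 779 is not a perfect cube.
  y = -3: RHS = -787 is not a perfect cube.
Continuing the search up to |y| = 45 finds no solutions either.
No (x, y) in the scanned range satisfies the equation.

No integer solutions with |y| ≤ 45.


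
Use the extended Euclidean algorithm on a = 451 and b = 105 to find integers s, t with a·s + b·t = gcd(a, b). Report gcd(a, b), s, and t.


Euclidean algorithm on (451, 105) — divide until remainder is 0:
  451 = 4 · 105 + 31
  105 = 3 · 31 + 12
  31 = 2 · 12 + 7
  12 = 1 · 7 + 5
  7 = 1 · 5 + 2
  5 = 2 · 2 + 1
  2 = 2 · 1 + 0
gcd(451, 105) = 1.
Track Bezout coefficients alongside the remainders: start with r₀ = 451 = a·1 + b·0 (s = 1, t = 0) and r₁ = 105 = a·0 + b·1 (s = 0, t = 1); each new remainder r_{k+1} = r_{k-1} − q_k·r_k inherits s_{k+1} = s_{k-1} − q_k·s_k, t_{k+1} = t_{k-1} − q_k·t_k, so r_k = a·s_k + b·t_k at every step:
  q = 4: r = 31, s = 1 − 4·0 = 1, t = 0 − 4·1 = -4  (check: 451·1 + 105·(-4) = 31)
  q = 3: r = 12, s = 0 − 3·1 = -3, t = 1 − 3·(-4) = 13  (check: 451·(-3) + 105·13 = 12)
  q = 2: r = 7, s = 1 − 2·(-3) = 7, t = -4 − 2·13 = -30  (check: 451·7 + 105·(-30) = 7)
  q = 1: r = 5, s = -3 − 1·7 = -10, t = 13 − 1·(-30) = 43  (check: 451·(-10) + 105·43 = 5)
  q = 1: r = 2, s = 7 − 1·(-10) = 17, t = -30 − 1·43 = -73  (check: 451·17 + 105·(-73) = 2)
  q = 2: r = 1, s = -10 − 2·17 = -44, t = 43 − 2·(-73) = 189  (check: 451·(-44) + 105·189 = 1)
The row with r = 1 (the gcd) gives the Bezout coefficients s = -44, t = 189.
Result: 451 · (-44) + 105 · (189) = 1.

gcd(451, 105) = 1; s = -44, t = 189 (check: 451·(-44) + 105·189 = 1).


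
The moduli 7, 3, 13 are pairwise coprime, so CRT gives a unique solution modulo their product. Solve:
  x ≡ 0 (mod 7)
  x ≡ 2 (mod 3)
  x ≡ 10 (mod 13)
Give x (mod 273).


Moduli 7, 3, 13 are pairwise coprime; by CRT there is a unique solution modulo M = 7 · 3 · 13 = 273.
Solve pairwise, accumulating the modulus:
  Start with x ≡ 0 (mod 7).
  Combine with x ≡ 2 (mod 3): since gcd(7, 3) = 1, we get a unique residue mod 21.
    Write x = 0 + 7·t and substitute into x ≡ 2 (mod 3): 7·t ≡ 2 − 0 = 2 (mod 3).
    Reduce coefficients mod 3: 1·t ≡ 2 (mod 3).
    So t ≡ 2 (mod 3).
    Then x = 0 + 7·2 = 14, valid modulo lcm(7, 3) = 21: x ≡ 14 (mod 21).
  Combine with x ≡ 10 (mod 13): since gcd(21, 13) = 1, we get a unique residue mod 273.
    Write x = 14 + 21·t and substitute into x ≡ 10 (mod 13): 21·t ≡ 10 − 14 = -4 (mod 13).
    Reduce coefficients mod 13: 8·t ≡ 9 (mod 13).
    The inverse of 8 mod 13 is 5 (since 8·5 = 40 = 3·13 + 1), so t ≡ 5·9 = 45 ≡ 6 (mod 13).
    Then x = 14 + 21·6 = 140, valid modulo lcm(21, 13) = 273: x ≡ 140 (mod 273).
Verify: 140 mod 7 = 0 ✓, 140 mod 3 = 2 ✓, 140 mod 13 = 10 ✓.

x ≡ 140 (mod 273).


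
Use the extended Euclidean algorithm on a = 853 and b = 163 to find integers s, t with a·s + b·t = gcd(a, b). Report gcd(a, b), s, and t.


Euclidean algorithm on (853, 163) — divide until remainder is 0:
  853 = 5 · 163 + 38
  163 = 4 · 38 + 11
  38 = 3 · 11 + 5
  11 = 2 · 5 + 1
  5 = 5 · 1 + 0
gcd(853, 163) = 1.
Track Bezout coefficients alongside the remainders: start with r₀ = 853 = a·1 + b·0 (s = 1, t = 0) and r₁ = 163 = a·0 + b·1 (s = 0, t = 1); each new remainder r_{k+1} = r_{k-1} − q_k·r_k inherits s_{k+1} = s_{k-1} − q_k·s_k, t_{k+1} = t_{k-1} − q_k·t_k, so r_k = a·s_k + b·t_k at every step:
  q = 5: r = 38, s = 1 − 5·0 = 1, t = 0 − 5·1 = -5  (check: 853·1 + 163·(-5) = 38)
  q = 4: r = 11, s = 0 − 4·1 = -4, t = 1 − 4·(-5) = 21  (check: 853·(-4) + 163·21 = 11)
  q = 3: r = 5, s = 1 − 3·(-4) = 13, t = -5 − 3·21 = -68  (check: 853·13 + 163·(-68) = 5)
  q = 2: r = 1, s = -4 − 2·13 = -30, t = 21 − 2·(-68) = 157  (check: 853·(-30) + 163·157 = 1)
The row with r = 1 (the gcd) gives the Bezout coefficients s = -30, t = 157.
Result: 853 · (-30) + 163 · (157) = 1.

gcd(853, 163) = 1; s = -30, t = 157 (check: 853·(-30) + 163·157 = 1).


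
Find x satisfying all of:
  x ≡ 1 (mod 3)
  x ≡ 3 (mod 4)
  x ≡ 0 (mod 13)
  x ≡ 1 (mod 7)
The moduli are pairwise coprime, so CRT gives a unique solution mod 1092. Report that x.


Product of moduli M = 3 · 4 · 13 · 7 = 1092.
Merge one congruence at a time:
  Start: x ≡ 1 (mod 3).
  Combine with x ≡ 3 (mod 4); new modulus lcm = 12.
    Write x = 1 + 3·t and substitute into x ≡ 3 (mod 4): 3·t ≡ 3 − 1 = 2 (mod 4).
    The inverse of 3 mod 4 is 3 (since 3·3 = 9 = 2·4 + 1), so t ≡ 3·2 = 6 ≡ 2 (mod 4).
    Then x = 1 + 3·2 = 7, valid modulo lcm(3, 4) = 12: x ≡ 7 (mod 12).
  Combine with x ≡ 0 (mod 13); new modulus lcm = 156.
    Write x = 7 + 12·t and substitute into x ≡ 0 (mod 13): 12·t ≡ 0 − 7 = -7 (mod 13).
    Reduce coefficients mod 13: 12·t ≡ 6 (mod 13).
    The inverse of 12 mod 13 is 12 (since 12·12 = 144 = 11·13 + 1), so t ≡ 12·6 = 72 ≡ 7 (mod 13).
    Then x = 7 + 12·7 = 91, valid modulo lcm(12, 13) = 156: x ≡ 91 (mod 156).
  Combine with x ≡ 1 (mod 7); new modulus lcm = 1092.
    Write x = 91 + 156·t and substitute into x ≡ 1 (mod 7): 156·t ≡ 1 − 91 = -90 (mod 7).
    Reduce coefficients mod 7: 2·t ≡ 1 (mod 7).
    The inverse of 2 mod 7 is 4 (since 2·4 = 8 = 1·7 + 1), so t ≡ 4·1 = 4 ≡ 4 (mod 7).
    Then x = 91 + 156·4 = 715, valid modulo lcm(156, 7) = 1092: x ≡ 715 (mod 1092).
Verify against each original: 715 mod 3 = 1, 715 mod 4 = 3, 715 mod 13 = 0, 715 mod 7 = 1.

x ≡ 715 (mod 1092).


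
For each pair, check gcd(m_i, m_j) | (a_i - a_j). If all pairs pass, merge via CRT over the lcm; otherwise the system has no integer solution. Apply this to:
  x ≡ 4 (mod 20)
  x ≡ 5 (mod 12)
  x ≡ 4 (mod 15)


Moduli 20, 12, 15 are not pairwise coprime, so CRT works modulo lcm(m_i) when all pairwise compatibility conditions hold.
Pairwise compatibility: gcd(m_i, m_j) must divide a_i - a_j for every pair.
Merge one congruence at a time:
  Start: x ≡ 4 (mod 20).
  Combine with x ≡ 5 (mod 12): gcd(20, 12) = 4, and 5 - 4 = 1 is NOT divisible by 4.
    ⇒ system is inconsistent (no integer solution).

No solution (the system is inconsistent).


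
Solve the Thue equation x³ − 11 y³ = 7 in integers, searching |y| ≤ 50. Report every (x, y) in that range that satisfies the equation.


The equation is x³ - 11y³ = 7. For fixed y, x³ = 11·y³ + 7, so a solution requires the RHS to be a perfect cube.
Strategy: iterate y from -50 to 50, compute RHS = 11·y³ + 7, and check whether it is a (positive or negative) perfect cube.
Check small values of y:
  y = 0: RHS = 7 is not a perfect cube.
  y = 1: RHS = 18 is not a perfect cube.
  y = -1: RHS = -4 is not a perfect cube.
  y = 2: RHS = 95 is not a perfect cube.
  y = -2: RHS = -81 is not a perfect cube.
  y = 3: RHS = 304 is not a perfect cube.
  y = -3: RHS = -290 is not a perfect cube.
Continuing the search up to |y| = 50 finds no solutions either.
No (x, y) in the scanned range satisfies the equation.

No integer solutions with |y| ≤ 50.


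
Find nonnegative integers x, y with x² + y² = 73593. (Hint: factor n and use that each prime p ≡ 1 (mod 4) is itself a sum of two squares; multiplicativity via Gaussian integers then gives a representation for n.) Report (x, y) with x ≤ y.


Step 1: Factor n = 73593 = 3^2 · 13 · 17 · 37.
Step 2: Check the mod-4 condition on each prime factor: 3 ≡ 3 (mod 4), exponent 2 (must be even); 13 ≡ 1 (mod 4), exponent 1; 17 ≡ 1 (mod 4), exponent 1; 37 ≡ 1 (mod 4), exponent 1.
All primes ≡ 3 (mod 4) appear to even exponent (or don't appear), so by the two-squares theorem n IS expressible as a sum of two squares.
Step 3: Build a representation. Group n = k² · m with k = 3 and m = 13 · 17 · 37 = 8177 (a product of primes ≡ 1 (mod 4)); a representation of m scales to one of n via (k·x)² + (k·y)² = k²(x² + y²). Each prime p ≡ 1 (mod 4) is itself a sum of two squares; find a² by testing p − a² for a perfect square:
  13: 13 − 1² = 12, 13 − 2² = 9 = 3² ⇒ 13 = 2² + 3².
  17: 17 − 1² = 16 = 4² ⇒ 17 = 1² + 4².
  37: 37 − 1² = 36 = 6² ⇒ 37 = 1² + 6².
  Combine using the Brahmagupta–Fibonacci identity (a² + b²)(c² + d²) = (ac − bd)² + (ad + bc)² = (ac + bd)² + (ad − bc)²:
  13 · 17 = 221: from (2² + 3²)(1² + 4²), take (2·1 − 3·4, 2·4 + 3·1) = (2 − 12, 8 + 3) = (-10, 11); dropping signs (only squares matter) gives (10, 11); check 10² + 11² = 100 + 121 = 221 ✓.
  221 · 37 = 8177: from (10² + 11²)(1² + 6²), take (10·1 − 11·6, 10·6 + 11·1) = (10 − 66, 60 + 11) = (-56, 71); dropping signs (only squares matter) gives (56, 71); check 56² + 71² = 3136 + 5041 = 8177 ✓.
  Scale by k = 3: (3·56, 3·71) = (168, 213).
Step 4: Order so x ≤ y and verify: 168² + 213² = 28224 + 45369 = 73593 = n. ✓

n = 73593 = 168² + 213² (one valid representation with x ≤ y).


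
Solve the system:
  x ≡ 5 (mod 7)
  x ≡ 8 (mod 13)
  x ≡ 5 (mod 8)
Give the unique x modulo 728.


Moduli 7, 13, 8 are pairwise coprime; by CRT there is a unique solution modulo M = 7 · 13 · 8 = 728.
Solve pairwise, accumulating the modulus:
  Start with x ≡ 5 (mod 7).
  Combine with x ≡ 8 (mod 13): since gcd(7, 13) = 1, we get a unique residue mod 91.
    Write x = 5 + 7·t and substitute into x ≡ 8 (mod 13): 7·t ≡ 8 − 5 = 3 (mod 13).
    The inverse of 7 mod 13 is 2 (since 7·2 = 14 = 1·13 + 1), so t ≡ 2·3 = 6 ≡ 6 (mod 13).
    Then x = 5 + 7·6 = 47, valid modulo lcm(7, 13) = 91: x ≡ 47 (mod 91).
  Combine with x ≡ 5 (mod 8): since gcd(91, 8) = 1, we get a unique residue mod 728.
    Write x = 47 + 91·t and substitute into x ≡ 5 (mod 8): 91·t ≡ 5 − 47 = -42 (mod 8).
    Reduce coefficients mod 8: 3·t ≡ 6 (mod 8).
    The inverse of 3 mod 8 is 3 (since 3·3 = 9 = 1·8 + 1), so t ≡ 3·6 = 18 ≡ 2 (mod 8).
    Then x = 47 + 91·2 = 229, valid modulo lcm(91, 8) = 728: x ≡ 229 (mod 728).
Verify: 229 mod 7 = 5 ✓, 229 mod 13 = 8 ✓, 229 mod 8 = 5 ✓.

x ≡ 229 (mod 728).


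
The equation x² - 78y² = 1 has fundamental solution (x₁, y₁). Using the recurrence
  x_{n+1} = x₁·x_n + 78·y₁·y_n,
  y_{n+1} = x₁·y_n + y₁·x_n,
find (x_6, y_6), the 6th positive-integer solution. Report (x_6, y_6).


Step 1: Find the fundamental solution (x₁, y₁) of x² - 78y² = 1.
  Expand √78 as a continued fraction. a₀ = ⌊√78⌋ = 8; iterate m_{k+1} = d_k·a_k − m_k, d_{k+1} = (78 − m_{k+1}²)/d_k, a_{k+1} = ⌊(a₀ + m_{k+1})/d_{k+1}⌋ (starting m₀ = 0, d₀ = 1), with convergents p_k = a_k·p_{k-1} + p_{k-2}, q_k = a_k·q_{k-1} + q_{k-2} (p₋₁ = 1, q₋₁ = 0):
  k = 0: a₀ = 8; p₀/q₀ = 8/1; p₀² − 78·q₀² = 64 − 78 = -14.
  k = 1: m = 8, d = 14, a = ⌊(8 + 8)/14⌋ = 1; p/q = (1·8 + 1)/(1·1 + 0) = 9/1; p² − 78·q² = 81 − 78 = 3.
  k = 2: m = 6, d = 3, a = ⌊(8 + 6)/3⌋ = 4; p/q = (4·9 + 8)/(4·1 + 1) = 44/5; p² − 78·q² = 1936 − 1950 = -14.
  k = 3: m = 6, d = 14, a = ⌊(8 + 6)/14⌋ = 1; p/q = (1·44 + 9)/(1·5 + 1) = 53/6; p² − 78·q² = 2809 − 2808 = 1.
  The first convergent with p² − 78·q² = 1 gives the fundamental solution (x₁, y₁) = (53, 6).
Step 2: Apply the recurrence (x_{n+1}, y_{n+1}) = (x₁x_n + 78y₁y_n, x₁y_n + y₁x_n) repeatedly.
  From (x_1, y_1) = (53, 6): x_2 = 53·53 + 78·6·6 = 5617; y_2 = 53·6 + 6·53 = 636.
  From (x_2, y_2) = (5617, 636): x_3 = 53·5617 + 78·6·636 = 595349; y_3 = 53·636 + 6·5617 = 67410.
  From (x_3, y_3) = (595349, 67410): x_4 = 53·595349 + 78·6·67410 = 63101377; y_4 = 53·67410 + 6·595349 = 7144824.
  From (x_4, y_4) = (63101377, 7144824): x_5 = 53·63101377 + 78·6·7144824 = 6688150613; y_5 = 53·7144824 + 6·63101377 = 757283934.
  From (x_5, y_5) = (6688150613, 757283934): x_6 = 53·6688150613 + 78·6·757283934 = 708880863601; y_6 = 53·757283934 + 6·6688150613 = 80264952180.
Step 3: Verify x_6² - 78·y_6² = 502512078779699566687201 - 502512078779699566687200 = 1 (should be 1). ✓

(x_1, y_1) = (53, 6); (x_6, y_6) = (708880863601, 80264952180).


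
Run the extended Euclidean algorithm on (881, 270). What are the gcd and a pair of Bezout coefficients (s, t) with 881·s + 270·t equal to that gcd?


Euclidean algorithm on (881, 270) — divide until remainder is 0:
  881 = 3 · 270 + 71
  270 = 3 · 71 + 57
  71 = 1 · 57 + 14
  57 = 4 · 14 + 1
  14 = 14 · 1 + 0
gcd(881, 270) = 1.
Track Bezout coefficients alongside the remainders: start with r₀ = 881 = a·1 + b·0 (s = 1, t = 0) and r₁ = 270 = a·0 + b·1 (s = 0, t = 1); each new remainder r_{k+1} = r_{k-1} − q_k·r_k inherits s_{k+1} = s_{k-1} − q_k·s_k, t_{k+1} = t_{k-1} − q_k·t_k, so r_k = a·s_k + b·t_k at every step:
  q = 3: r = 71, s = 1 − 3·0 = 1, t = 0 − 3·1 = -3  (check: 881·1 + 270·(-3) = 71)
  q = 3: r = 57, s = 0 − 3·1 = -3, t = 1 − 3·(-3) = 10  (check: 881·(-3) + 270·10 = 57)
  q = 1: r = 14, s = 1 − 1·(-3) = 4, t = -3 − 1·10 = -13  (check: 881·4 + 270·(-13) = 14)
  q = 4: r = 1, s = -3 − 4·4 = -19, t = 10 − 4·(-13) = 62  (check: 881·(-19) + 270·62 = 1)
The row with r = 1 (the gcd) gives the Bezout coefficients s = -19, t = 62.
Result: 881 · (-19) + 270 · (62) = 1.

gcd(881, 270) = 1; s = -19, t = 62 (check: 881·(-19) + 270·62 = 1).


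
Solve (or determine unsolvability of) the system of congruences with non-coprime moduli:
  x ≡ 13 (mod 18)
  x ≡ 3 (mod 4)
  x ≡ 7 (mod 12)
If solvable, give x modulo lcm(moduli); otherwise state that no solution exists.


Moduli 18, 4, 12 are not pairwise coprime, so CRT works modulo lcm(m_i) when all pairwise compatibility conditions hold.
Pairwise compatibility: gcd(m_i, m_j) must divide a_i - a_j for every pair.
Merge one congruence at a time:
  Start: x ≡ 13 (mod 18).
  Combine with x ≡ 3 (mod 4): gcd(18, 4) = 2; 3 - 13 = -10, which IS divisible by 2, so compatible.
    Write x = 13 + 18·t and substitute into x ≡ 3 (mod 4): 18·t ≡ 3 − 13 = -10 (mod 4).
    Divide the congruence (and modulus) by g = 2: 9·t ≡ -5 (mod 2).
    Reduce coefficients mod 2: 1·t ≡ 1 (mod 2).
    So t ≡ 1 (mod 2).
    Then x = 13 + 18·1 = 31, valid modulo lcm(18, 4) = 36: x ≡ 31 (mod 36).
  Combine with x ≡ 7 (mod 12): gcd(36, 12) = 12; 7 - 31 = -24, which IS divisible by 12, so compatible.
    Write x = 31 + 36·t and substitute into x ≡ 7 (mod 12): 36·t ≡ 7 − 31 = -24 (mod 12).
    Divide the congruence (and modulus) by g = 12: 3·t ≡ -2 (mod 1).
    Modulo 1 every t works; take t = 0.
    Then x = 31 + 36·0 = 31, valid modulo lcm(36, 12) = 36: x ≡ 31 (mod 36).
Verify: 31 mod 18 = 13, 31 mod 4 = 3, 31 mod 12 = 7.

x ≡ 31 (mod 36).


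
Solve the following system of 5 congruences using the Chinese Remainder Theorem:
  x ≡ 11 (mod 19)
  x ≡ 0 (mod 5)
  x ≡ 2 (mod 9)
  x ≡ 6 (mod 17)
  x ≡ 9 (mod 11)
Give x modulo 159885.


Product of moduli M = 19 · 5 · 9 · 17 · 11 = 159885.
Merge one congruence at a time:
  Start: x ≡ 11 (mod 19).
  Combine with x ≡ 0 (mod 5); new modulus lcm = 95.
    Write x = 11 + 19·t and substitute into x ≡ 0 (mod 5): 19·t ≡ 0 − 11 = -11 (mod 5).
    Reduce coefficients mod 5: 4·t ≡ 4 (mod 5).
    The inverse of 4 mod 5 is 4 (since 4·4 = 16 = 3·5 + 1), so t ≡ 4·4 = 16 ≡ 1 (mod 5).
    Then x = 11 + 19·1 = 30, valid modulo lcm(19, 5) = 95: x ≡ 30 (mod 95).
  Combine with x ≡ 2 (mod 9); new modulus lcm = 855.
    Write x = 30 + 95·t and substitute into x ≡ 2 (mod 9): 95·t ≡ 2 − 30 = -28 (mod 9).
    Reduce coefficients mod 9: 5·t ≡ 8 (mod 9).
    The inverse of 5 mod 9 is 2 (since 5·2 = 10 = 1·9 + 1), so t ≡ 2·8 = 16 ≡ 7 (mod 9).
    Then x = 30 + 95·7 = 695, valid modulo lcm(95, 9) = 855: x ≡ 695 (mod 855).
  Combine with x ≡ 6 (mod 17); new modulus lcm = 14535.
    Write x = 695 + 855·t and substitute into x ≡ 6 (mod 17): 855·t ≡ 6 − 695 = -689 (mod 17).
    Reduce coefficients mod 17: 5·t ≡ 8 (mod 17).
    The inverse of 5 mod 17 is 7 (since 5·7 = 35 = 2·17 + 1), so t ≡ 7·8 = 56 ≡ 5 (mod 17).
    Then x = 695 + 855·5 = 4970, valid modulo lcm(855, 17) = 14535: x ≡ 4970 (mod 14535).
  Combine with x ≡ 9 (mod 11); new modulus lcm = 159885.
    Write x = 4970 + 14535·t and substitute into x ≡ 9 (mod 11): 14535·t ≡ 9 − 4970 = -4961 (mod 11).
    Reduce coefficients mod 11: 4·t ≡ 0 (mod 11).
    The inverse of 4 mod 11 is 3 (since 4·3 = 12 = 1·11 + 1), so t ≡ 3·0 = 0 ≡ 0 (mod 11).
    Then x = 4970 + 14535·0 = 4970, valid modulo lcm(14535, 11) = 159885: x ≡ 4970 (mod 159885).
Verify against each original: 4970 mod 19 = 11, 4970 mod 5 = 0, 4970 mod 9 = 2, 4970 mod 17 = 6, 4970 mod 11 = 9.

x ≡ 4970 (mod 159885).


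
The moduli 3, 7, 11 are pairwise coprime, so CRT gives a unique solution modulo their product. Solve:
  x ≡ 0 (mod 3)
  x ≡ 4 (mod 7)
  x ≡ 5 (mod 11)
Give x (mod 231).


Moduli 3, 7, 11 are pairwise coprime; by CRT there is a unique solution modulo M = 3 · 7 · 11 = 231.
Solve pairwise, accumulating the modulus:
  Start with x ≡ 0 (mod 3).
  Combine with x ≡ 4 (mod 7): since gcd(3, 7) = 1, we get a unique residue mod 21.
    Write x = 0 + 3·t and substitute into x ≡ 4 (mod 7): 3·t ≡ 4 − 0 = 4 (mod 7).
    The inverse of 3 mod 7 is 5 (since 3·5 = 15 = 2·7 + 1), so t ≡ 5·4 = 20 ≡ 6 (mod 7).
    Then x = 0 + 3·6 = 18, valid modulo lcm(3, 7) = 21: x ≡ 18 (mod 21).
  Combine with x ≡ 5 (mod 11): since gcd(21, 11) = 1, we get a unique residue mod 231.
    Write x = 18 + 21·t and substitute into x ≡ 5 (mod 11): 21·t ≡ 5 − 18 = -13 (mod 11).
    Reduce coefficients mod 11: 10·t ≡ 9 (mod 11).
    The inverse of 10 mod 11 is 10 (since 10·10 = 100 = 9·11 + 1), so t ≡ 10·9 = 90 ≡ 2 (mod 11).
    Then x = 18 + 21·2 = 60, valid modulo lcm(21, 11) = 231: x ≡ 60 (mod 231).
Verify: 60 mod 3 = 0 ✓, 60 mod 7 = 4 ✓, 60 mod 11 = 5 ✓.

x ≡ 60 (mod 231).


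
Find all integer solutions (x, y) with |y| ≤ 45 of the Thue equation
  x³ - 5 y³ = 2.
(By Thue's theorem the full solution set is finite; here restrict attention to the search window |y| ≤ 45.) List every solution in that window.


The equation is x³ - 5y³ = 2. For fixed y, x³ = 5·y³ + 2, so a solution requires the RHS to be a perfect cube.
Strategy: iterate y from -45 to 45, compute RHS = 5·y³ + 2, and check whether it is a (positive or negative) perfect cube.
Check small values of y:
  y = 0: RHS = 2 is not a perfect cube.
  y = 1: RHS = 7 is not a perfect cube.
  y = -1: RHS = -3 is not a perfect cube.
  y = 2: RHS = 42 is not a perfect cube.
  y = -2: RHS = -38 is not a perfect cube.
  y = 3: RHS = 137 is not a perfect cube.
  y = -3: RHS = -133 is not a perfect cube.
Continuing the search up to |y| = 45 finds no solutions either.
No (x, y) in the scanned range satisfies the equation.

No integer solutions with |y| ≤ 45.


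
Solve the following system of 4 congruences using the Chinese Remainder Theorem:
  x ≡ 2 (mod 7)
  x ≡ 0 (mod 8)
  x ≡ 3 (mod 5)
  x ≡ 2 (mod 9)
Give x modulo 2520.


Product of moduli M = 7 · 8 · 5 · 9 = 2520.
Merge one congruence at a time:
  Start: x ≡ 2 (mod 7).
  Combine with x ≡ 0 (mod 8); new modulus lcm = 56.
    Write x = 2 + 7·t and substitute into x ≡ 0 (mod 8): 7·t ≡ 0 − 2 = -2 (mod 8).
    Reduce coefficients mod 8: 7·t ≡ 6 (mod 8).
    The inverse of 7 mod 8 is 7 (since 7·7 = 49 = 6·8 + 1), so t ≡ 7·6 = 42 ≡ 2 (mod 8).
    Then x = 2 + 7·2 = 16, valid modulo lcm(7, 8) = 56: x ≡ 16 (mod 56).
  Combine with x ≡ 3 (mod 5); new modulus lcm = 280.
    Write x = 16 + 56·t and substitute into x ≡ 3 (mod 5): 56·t ≡ 3 − 16 = -13 (mod 5).
    Reduce coefficients mod 5: 1·t ≡ 2 (mod 5).
    So t ≡ 2 (mod 5).
    Then x = 16 + 56·2 = 128, valid modulo lcm(56, 5) = 280: x ≡ 128 (mod 280).
  Combine with x ≡ 2 (mod 9); new modulus lcm = 2520.
    Write x = 128 + 280·t and substitute into x ≡ 2 (mod 9): 280·t ≡ 2 − 128 = -126 (mod 9).
    Reduce coefficients mod 9: 1·t ≡ 0 (mod 9).
    So t ≡ 0 (mod 9).
    Then x = 128 + 280·0 = 128, valid modulo lcm(280, 9) = 2520: x ≡ 128 (mod 2520).
Verify against each original: 128 mod 7 = 2, 128 mod 8 = 0, 128 mod 5 = 3, 128 mod 9 = 2.

x ≡ 128 (mod 2520).


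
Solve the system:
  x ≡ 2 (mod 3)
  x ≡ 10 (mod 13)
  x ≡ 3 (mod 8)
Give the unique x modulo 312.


Moduli 3, 13, 8 are pairwise coprime; by CRT there is a unique solution modulo M = 3 · 13 · 8 = 312.
Solve pairwise, accumulating the modulus:
  Start with x ≡ 2 (mod 3).
  Combine with x ≡ 10 (mod 13): since gcd(3, 13) = 1, we get a unique residue mod 39.
    Write x = 2 + 3·t and substitute into x ≡ 10 (mod 13): 3·t ≡ 10 − 2 = 8 (mod 13).
    The inverse of 3 mod 13 is 9 (since 3·9 = 27 = 2·13 + 1), so t ≡ 9·8 = 72 ≡ 7 (mod 13).
    Then x = 2 + 3·7 = 23, valid modulo lcm(3, 13) = 39: x ≡ 23 (mod 39).
  Combine with x ≡ 3 (mod 8): since gcd(39, 8) = 1, we get a unique residue mod 312.
    Write x = 23 + 39·t and substitute into x ≡ 3 (mod 8): 39·t ≡ 3 − 23 = -20 (mod 8).
    Reduce coefficients mod 8: 7·t ≡ 4 (mod 8).
    The inverse of 7 mod 8 is 7 (since 7·7 = 49 = 6·8 + 1), so t ≡ 7·4 = 28 ≡ 4 (mod 8).
    Then x = 23 + 39·4 = 179, valid modulo lcm(39, 8) = 312: x ≡ 179 (mod 312).
Verify: 179 mod 3 = 2 ✓, 179 mod 13 = 10 ✓, 179 mod 8 = 3 ✓.

x ≡ 179 (mod 312).


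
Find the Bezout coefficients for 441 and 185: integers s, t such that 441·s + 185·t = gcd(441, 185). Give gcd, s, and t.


Euclidean algorithm on (441, 185) — divide until remainder is 0:
  441 = 2 · 185 + 71
  185 = 2 · 71 + 43
  71 = 1 · 43 + 28
  43 = 1 · 28 + 15
  28 = 1 · 15 + 13
  15 = 1 · 13 + 2
  13 = 6 · 2 + 1
  2 = 2 · 1 + 0
gcd(441, 185) = 1.
Track Bezout coefficients alongside the remainders: start with r₀ = 441 = a·1 + b·0 (s = 1, t = 0) and r₁ = 185 = a·0 + b·1 (s = 0, t = 1); each new remainder r_{k+1} = r_{k-1} − q_k·r_k inherits s_{k+1} = s_{k-1} − q_k·s_k, t_{k+1} = t_{k-1} − q_k·t_k, so r_k = a·s_k + b·t_k at every step:
  q = 2: r = 71, s = 1 − 2·0 = 1, t = 0 − 2·1 = -2  (check: 441·1 + 185·(-2) = 71)
  q = 2: r = 43, s = 0 − 2·1 = -2, t = 1 − 2·(-2) = 5  (check: 441·(-2) + 185·5 = 43)
  q = 1: r = 28, s = 1 − 1·(-2) = 3, t = -2 − 1·5 = -7  (check: 441·3 + 185·(-7) = 28)
  q = 1: r = 15, s = -2 − 1·3 = -5, t = 5 − 1·(-7) = 12  (check: 441·(-5) + 185·12 = 15)
  q = 1: r = 13, s = 3 − 1·(-5) = 8, t = -7 − 1·12 = -19  (check: 441·8 + 185·(-19) = 13)
  q = 1: r = 2, s = -5 − 1·8 = -13, t = 12 − 1·(-19) = 31  (check: 441·(-13) + 185·31 = 2)
  q = 6: r = 1, s = 8 − 6·(-13) = 86, t = -19 − 6·31 = -205  (check: 441·86 + 185·(-205) = 1)
The row with r = 1 (the gcd) gives the Bezout coefficients s = 86, t = -205.
Result: 441 · (86) + 185 · (-205) = 1.

gcd(441, 185) = 1; s = 86, t = -205 (check: 441·86 + 185·(-205) = 1).
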